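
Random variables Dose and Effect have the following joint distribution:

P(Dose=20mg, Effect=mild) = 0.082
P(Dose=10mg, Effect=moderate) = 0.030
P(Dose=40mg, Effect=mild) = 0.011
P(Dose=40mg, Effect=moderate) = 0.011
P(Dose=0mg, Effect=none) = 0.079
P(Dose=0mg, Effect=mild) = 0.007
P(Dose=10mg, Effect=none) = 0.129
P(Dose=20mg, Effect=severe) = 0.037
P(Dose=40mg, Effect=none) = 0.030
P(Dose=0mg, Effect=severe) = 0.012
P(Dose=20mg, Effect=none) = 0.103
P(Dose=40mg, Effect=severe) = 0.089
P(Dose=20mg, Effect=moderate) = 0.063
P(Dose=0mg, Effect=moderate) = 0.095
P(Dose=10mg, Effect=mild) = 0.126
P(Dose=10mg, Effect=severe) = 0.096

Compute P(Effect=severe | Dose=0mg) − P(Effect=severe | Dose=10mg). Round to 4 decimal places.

-0.1898

P(Dose=0mg) = 0.079 + 0.007 + 0.095 + 0.012 = 0.193; P(Effect=severe | Dose=0mg) = 0.012/0.193 = 0.06218.
P(Dose=10mg) = 0.129 + 0.126 + 0.030 + 0.096 = 0.381; P(Effect=severe | Dose=10mg) = 0.096/0.381 = 0.25197.
Difference = -0.1898.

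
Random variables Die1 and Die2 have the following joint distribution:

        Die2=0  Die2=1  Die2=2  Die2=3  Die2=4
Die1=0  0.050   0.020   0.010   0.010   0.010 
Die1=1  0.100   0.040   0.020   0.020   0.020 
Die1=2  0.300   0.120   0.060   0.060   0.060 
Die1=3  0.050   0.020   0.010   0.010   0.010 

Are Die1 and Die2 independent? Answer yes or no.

yes

Every cell satisfies P(Die1,Die2) = P(Die1)·P(Die2). For instance P(Die1=1) = 0.200, P(Die2=4) = 0.100, and 0.200×0.100 = 0.020 matches the joint entry. So Die1 and Die2 are independent.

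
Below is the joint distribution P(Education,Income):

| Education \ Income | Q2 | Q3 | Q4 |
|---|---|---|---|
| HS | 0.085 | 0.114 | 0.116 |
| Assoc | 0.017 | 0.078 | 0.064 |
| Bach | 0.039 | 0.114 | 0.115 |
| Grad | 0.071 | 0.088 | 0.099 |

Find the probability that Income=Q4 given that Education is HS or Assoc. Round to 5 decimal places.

0.37975

P(Education=HS) = 0.085 + 0.114 + 0.116 = 0.315.
P(Education=Assoc) = 0.017 + 0.078 + 0.064 = 0.159.
P(Education ∈ {HS, Assoc}) = 0.315 + 0.159 = 0.474; P(Income=Q4, Education ∈ {HS, Assoc}) = 0.116 + 0.064 = 0.180.
P(Income=Q4 | Education ∈ {HS, Assoc}) = 0.180/0.474 = 0.37975.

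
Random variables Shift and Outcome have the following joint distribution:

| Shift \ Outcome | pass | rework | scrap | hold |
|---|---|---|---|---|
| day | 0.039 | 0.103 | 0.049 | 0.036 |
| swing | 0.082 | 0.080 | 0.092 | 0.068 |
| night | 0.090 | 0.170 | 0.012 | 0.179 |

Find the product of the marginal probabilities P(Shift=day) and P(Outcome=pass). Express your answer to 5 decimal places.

0.04790

P(Shift=day) = 0.039 + 0.103 + 0.049 + 0.036 = 0.227.
P(Outcome=pass) = 0.039 + 0.082 + 0.090 = 0.211.
Product: 0.227 × 0.211 = 0.04790.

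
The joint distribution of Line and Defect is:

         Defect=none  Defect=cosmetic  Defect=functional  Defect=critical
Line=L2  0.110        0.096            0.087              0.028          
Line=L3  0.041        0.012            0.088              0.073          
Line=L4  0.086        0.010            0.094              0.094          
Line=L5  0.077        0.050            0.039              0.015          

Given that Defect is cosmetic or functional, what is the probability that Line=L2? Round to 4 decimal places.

P(Defect=cosmetic) = 0.096 + 0.012 + 0.010 + 0.050 = 0.168.
P(Defect=functional) = 0.087 + 0.088 + 0.094 + 0.039 = 0.308.
P(Defect ∈ {cosmetic, functional}) = 0.168 + 0.308 = 0.476; P(Line=L2, Defect ∈ {cosmetic, functional}) = 0.096 + 0.087 = 0.183.
P(Line=L2 | Defect ∈ {cosmetic, functional}) = 0.183/0.476 = 0.3845.

0.3845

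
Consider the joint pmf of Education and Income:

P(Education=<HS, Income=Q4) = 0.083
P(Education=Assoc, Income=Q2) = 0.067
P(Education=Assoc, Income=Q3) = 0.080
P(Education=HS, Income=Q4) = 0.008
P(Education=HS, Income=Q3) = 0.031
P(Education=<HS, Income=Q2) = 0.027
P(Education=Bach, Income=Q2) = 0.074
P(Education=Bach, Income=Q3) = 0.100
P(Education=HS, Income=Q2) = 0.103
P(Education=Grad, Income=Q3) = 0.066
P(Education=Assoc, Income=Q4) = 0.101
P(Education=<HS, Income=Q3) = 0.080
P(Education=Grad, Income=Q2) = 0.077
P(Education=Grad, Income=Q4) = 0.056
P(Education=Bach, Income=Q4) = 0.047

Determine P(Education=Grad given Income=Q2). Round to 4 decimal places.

P(Income=Q2) = 0.027 + 0.103 + 0.067 + 0.074 + 0.077 = 0.348.
P(Education=Grad | Income=Q2) = 0.077/0.348 = 0.2213.

0.2213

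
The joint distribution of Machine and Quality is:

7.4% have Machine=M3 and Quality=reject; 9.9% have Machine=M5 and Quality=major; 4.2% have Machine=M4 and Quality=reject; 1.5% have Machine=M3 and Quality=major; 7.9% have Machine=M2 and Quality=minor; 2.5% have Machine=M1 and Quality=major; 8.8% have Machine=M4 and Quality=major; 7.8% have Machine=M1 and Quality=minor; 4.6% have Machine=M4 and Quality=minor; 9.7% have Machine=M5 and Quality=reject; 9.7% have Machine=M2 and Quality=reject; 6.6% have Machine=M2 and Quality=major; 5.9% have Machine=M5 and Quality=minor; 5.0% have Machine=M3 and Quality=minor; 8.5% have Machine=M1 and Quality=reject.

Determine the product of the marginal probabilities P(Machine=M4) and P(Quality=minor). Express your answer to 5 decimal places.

P(Machine=M4) = 0.046 + 0.088 + 0.042 = 0.176.
P(Quality=minor) = 0.078 + 0.079 + 0.050 + 0.046 + 0.059 = 0.312.
Product: 0.176 × 0.312 = 0.05491.

0.05491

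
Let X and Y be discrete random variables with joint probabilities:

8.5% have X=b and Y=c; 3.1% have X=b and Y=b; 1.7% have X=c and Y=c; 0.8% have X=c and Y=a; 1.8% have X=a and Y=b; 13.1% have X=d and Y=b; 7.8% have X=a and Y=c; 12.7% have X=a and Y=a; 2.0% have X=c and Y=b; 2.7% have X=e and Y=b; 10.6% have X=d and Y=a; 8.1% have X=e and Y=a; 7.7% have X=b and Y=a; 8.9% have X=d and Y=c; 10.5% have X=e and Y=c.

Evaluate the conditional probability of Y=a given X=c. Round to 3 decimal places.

0.178

P(X=c) = 0.008 + 0.020 + 0.017 = 0.045.
P(Y=a | X=c) = 0.008/0.045 = 0.178.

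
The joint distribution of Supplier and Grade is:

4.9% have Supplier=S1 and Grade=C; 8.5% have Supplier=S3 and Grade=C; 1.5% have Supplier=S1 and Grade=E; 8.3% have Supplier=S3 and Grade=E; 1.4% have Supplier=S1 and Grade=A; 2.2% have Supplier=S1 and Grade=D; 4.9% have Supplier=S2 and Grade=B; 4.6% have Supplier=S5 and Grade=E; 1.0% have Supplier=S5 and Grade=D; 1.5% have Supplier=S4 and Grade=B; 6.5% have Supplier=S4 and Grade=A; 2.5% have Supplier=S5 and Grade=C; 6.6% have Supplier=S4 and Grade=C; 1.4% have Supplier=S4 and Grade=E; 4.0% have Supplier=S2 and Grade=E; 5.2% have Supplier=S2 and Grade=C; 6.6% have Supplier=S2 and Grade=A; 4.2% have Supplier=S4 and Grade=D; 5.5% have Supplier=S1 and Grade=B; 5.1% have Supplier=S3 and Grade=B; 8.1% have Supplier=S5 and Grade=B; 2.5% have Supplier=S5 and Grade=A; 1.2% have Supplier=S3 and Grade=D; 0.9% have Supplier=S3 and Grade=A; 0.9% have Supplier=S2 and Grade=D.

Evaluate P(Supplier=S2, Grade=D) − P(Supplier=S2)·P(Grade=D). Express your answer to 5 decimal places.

P(Supplier=S2) = 0.066 + 0.049 + 0.052 + 0.009 + 0.040 = 0.216.
P(Grade=D) = 0.022 + 0.009 + 0.012 + 0.042 + 0.010 = 0.095.
P(Supplier=S2, Grade=D) − P(Supplier=S2)P(Grade=D) = 0.009 − 0.216×0.095 = -0.01152.

-0.01152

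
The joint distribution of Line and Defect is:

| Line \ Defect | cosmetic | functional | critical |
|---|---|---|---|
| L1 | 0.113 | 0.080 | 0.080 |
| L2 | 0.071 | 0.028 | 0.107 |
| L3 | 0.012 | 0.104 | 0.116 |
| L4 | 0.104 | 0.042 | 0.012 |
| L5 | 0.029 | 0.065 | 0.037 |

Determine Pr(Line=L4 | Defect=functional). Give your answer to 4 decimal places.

0.1317

P(Defect=functional) = 0.080 + 0.028 + 0.104 + 0.042 + 0.065 = 0.319.
P(Line=L4 | Defect=functional) = 0.042/0.319 = 0.1317.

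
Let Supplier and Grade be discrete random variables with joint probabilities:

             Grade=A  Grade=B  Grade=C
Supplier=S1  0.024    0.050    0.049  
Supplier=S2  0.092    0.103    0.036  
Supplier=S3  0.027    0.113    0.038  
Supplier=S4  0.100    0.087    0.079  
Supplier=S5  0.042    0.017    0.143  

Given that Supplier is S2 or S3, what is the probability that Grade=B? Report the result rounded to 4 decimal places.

0.5281

P(Supplier=S2) = 0.092 + 0.103 + 0.036 = 0.231.
P(Supplier=S3) = 0.027 + 0.113 + 0.038 = 0.178.
P(Supplier ∈ {S2, S3}) = 0.231 + 0.178 = 0.409; P(Grade=B, Supplier ∈ {S2, S3}) = 0.103 + 0.113 = 0.216.
P(Grade=B | Supplier ∈ {S2, S3}) = 0.216/0.409 = 0.5281.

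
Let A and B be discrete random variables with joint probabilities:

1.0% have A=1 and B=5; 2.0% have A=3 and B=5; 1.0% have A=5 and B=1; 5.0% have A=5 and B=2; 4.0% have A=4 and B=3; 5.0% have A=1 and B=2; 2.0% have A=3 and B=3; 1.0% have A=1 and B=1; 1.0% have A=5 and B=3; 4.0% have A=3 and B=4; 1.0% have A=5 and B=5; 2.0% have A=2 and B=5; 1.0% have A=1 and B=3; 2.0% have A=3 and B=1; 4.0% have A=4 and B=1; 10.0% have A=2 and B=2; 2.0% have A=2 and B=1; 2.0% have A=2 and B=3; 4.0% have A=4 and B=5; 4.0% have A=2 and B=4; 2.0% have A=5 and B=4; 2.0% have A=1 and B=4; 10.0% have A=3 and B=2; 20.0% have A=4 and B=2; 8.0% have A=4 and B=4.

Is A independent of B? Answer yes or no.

Every cell satisfies P(A,B) = P(A)·P(B). For instance P(A=5) = 0.100, P(B=3) = 0.100, and 0.100×0.100 = 0.010 matches the joint entry. So A and B are independent.

yes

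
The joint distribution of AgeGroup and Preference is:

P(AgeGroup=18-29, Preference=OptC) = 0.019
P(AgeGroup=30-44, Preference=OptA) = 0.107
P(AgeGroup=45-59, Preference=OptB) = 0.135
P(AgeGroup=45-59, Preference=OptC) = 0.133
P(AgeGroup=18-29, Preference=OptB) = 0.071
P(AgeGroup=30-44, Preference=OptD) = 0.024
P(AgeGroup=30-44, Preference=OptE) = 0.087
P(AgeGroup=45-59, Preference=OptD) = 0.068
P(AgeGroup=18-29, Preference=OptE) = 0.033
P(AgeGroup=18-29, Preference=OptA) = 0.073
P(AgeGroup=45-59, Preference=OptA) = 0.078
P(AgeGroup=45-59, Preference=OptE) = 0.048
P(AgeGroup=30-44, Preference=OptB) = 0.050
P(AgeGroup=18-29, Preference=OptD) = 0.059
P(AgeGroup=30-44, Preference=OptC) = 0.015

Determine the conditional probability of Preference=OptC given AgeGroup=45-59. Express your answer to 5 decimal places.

0.28788

P(AgeGroup=45-59) = 0.078 + 0.135 + 0.133 + 0.068 + 0.048 = 0.462.
P(Preference=OptC | AgeGroup=45-59) = 0.133/0.462 = 0.28788.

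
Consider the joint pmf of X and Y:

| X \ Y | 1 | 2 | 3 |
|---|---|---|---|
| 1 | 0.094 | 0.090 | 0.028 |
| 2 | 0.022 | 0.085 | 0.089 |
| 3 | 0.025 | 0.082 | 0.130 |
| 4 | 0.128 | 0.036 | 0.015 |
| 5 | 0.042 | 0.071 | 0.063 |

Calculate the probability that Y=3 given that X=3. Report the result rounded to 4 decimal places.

P(X=3) = 0.025 + 0.082 + 0.130 = 0.237.
P(Y=3 | X=3) = 0.130/0.237 = 0.5485.

0.5485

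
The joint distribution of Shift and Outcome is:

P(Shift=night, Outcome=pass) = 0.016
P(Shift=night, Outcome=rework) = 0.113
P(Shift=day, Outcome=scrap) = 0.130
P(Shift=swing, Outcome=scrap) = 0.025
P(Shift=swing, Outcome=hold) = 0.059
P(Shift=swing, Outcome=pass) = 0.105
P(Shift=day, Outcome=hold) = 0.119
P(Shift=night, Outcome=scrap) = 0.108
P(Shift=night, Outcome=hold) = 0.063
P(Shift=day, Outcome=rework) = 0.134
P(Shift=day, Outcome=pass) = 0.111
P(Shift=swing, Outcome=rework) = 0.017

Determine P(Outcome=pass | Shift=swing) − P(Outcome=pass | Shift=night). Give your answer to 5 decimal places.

P(Shift=swing) = 0.105 + 0.017 + 0.025 + 0.059 = 0.206; P(Outcome=pass | Shift=swing) = 0.105/0.206 = 0.509709.
P(Shift=night) = 0.016 + 0.113 + 0.108 + 0.063 = 0.300; P(Outcome=pass | Shift=night) = 0.016/0.300 = 0.053333.
Difference = 0.45638.

0.45638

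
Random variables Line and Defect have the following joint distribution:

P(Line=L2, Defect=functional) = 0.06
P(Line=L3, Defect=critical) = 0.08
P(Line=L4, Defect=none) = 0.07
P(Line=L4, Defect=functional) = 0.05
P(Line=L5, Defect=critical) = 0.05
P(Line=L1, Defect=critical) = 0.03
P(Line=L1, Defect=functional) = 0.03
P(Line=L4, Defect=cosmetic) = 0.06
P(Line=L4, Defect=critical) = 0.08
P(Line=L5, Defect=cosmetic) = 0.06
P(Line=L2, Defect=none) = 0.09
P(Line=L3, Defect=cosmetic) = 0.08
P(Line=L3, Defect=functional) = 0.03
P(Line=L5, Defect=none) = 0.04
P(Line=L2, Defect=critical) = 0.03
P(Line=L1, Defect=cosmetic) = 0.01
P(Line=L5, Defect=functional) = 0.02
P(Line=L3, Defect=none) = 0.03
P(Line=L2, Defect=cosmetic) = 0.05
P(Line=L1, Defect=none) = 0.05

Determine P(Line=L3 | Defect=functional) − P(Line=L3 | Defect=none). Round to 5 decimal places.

0.05075

P(Defect=functional) = 0.03 + 0.06 + 0.03 + 0.05 + 0.02 = 0.19; P(Line=L3 | Defect=functional) = 0.03/0.19 = 0.157895.
P(Defect=none) = 0.05 + 0.09 + 0.03 + 0.07 + 0.04 = 0.28; P(Line=L3 | Defect=none) = 0.03/0.28 = 0.107143.
Difference = 0.05075.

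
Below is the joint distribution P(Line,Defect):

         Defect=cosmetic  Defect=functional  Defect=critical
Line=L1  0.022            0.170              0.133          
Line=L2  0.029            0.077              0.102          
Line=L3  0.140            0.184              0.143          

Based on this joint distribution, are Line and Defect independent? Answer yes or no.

no

P(Line=L3) = 0.467 and P(Defect=cosmetic) = 0.191, so their product is 0.08920, but P(Line=L3, Defect=cosmetic) = 0.140. Since these differ, Line and Defect are not independent.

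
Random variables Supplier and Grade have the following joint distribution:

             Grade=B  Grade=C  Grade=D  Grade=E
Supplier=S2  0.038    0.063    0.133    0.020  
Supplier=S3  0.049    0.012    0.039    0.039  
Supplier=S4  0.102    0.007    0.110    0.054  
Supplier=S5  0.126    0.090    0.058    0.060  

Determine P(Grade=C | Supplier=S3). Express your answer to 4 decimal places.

P(Supplier=S3) = 0.049 + 0.012 + 0.039 + 0.039 = 0.139.
P(Grade=C | Supplier=S3) = 0.012/0.139 = 0.0863.

0.0863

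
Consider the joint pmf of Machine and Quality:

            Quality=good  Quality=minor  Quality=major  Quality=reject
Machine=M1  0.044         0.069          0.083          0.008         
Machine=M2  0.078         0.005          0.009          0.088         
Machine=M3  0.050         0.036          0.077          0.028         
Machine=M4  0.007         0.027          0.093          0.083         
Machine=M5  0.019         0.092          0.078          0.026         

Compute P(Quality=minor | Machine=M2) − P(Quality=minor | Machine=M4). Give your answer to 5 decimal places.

-0.10079

P(Machine=M2) = 0.078 + 0.005 + 0.009 + 0.088 = 0.180; P(Quality=minor | Machine=M2) = 0.005/0.180 = 0.027778.
P(Machine=M4) = 0.007 + 0.027 + 0.093 + 0.083 = 0.210; P(Quality=minor | Machine=M4) = 0.027/0.210 = 0.128571.
Difference = -0.10079.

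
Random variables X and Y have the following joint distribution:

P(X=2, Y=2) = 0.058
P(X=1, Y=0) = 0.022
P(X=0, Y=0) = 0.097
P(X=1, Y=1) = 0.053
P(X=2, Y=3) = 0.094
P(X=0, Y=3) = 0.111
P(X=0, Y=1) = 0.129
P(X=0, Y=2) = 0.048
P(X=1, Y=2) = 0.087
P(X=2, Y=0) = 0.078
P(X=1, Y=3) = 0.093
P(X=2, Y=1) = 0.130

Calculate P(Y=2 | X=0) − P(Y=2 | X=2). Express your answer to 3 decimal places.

P(X=0) = 0.097 + 0.129 + 0.048 + 0.111 = 0.385; P(Y=2 | X=0) = 0.048/0.385 = 0.1247.
P(X=2) = 0.078 + 0.130 + 0.058 + 0.094 = 0.360; P(Y=2 | X=2) = 0.058/0.360 = 0.1611.
Difference = -0.036.

-0.036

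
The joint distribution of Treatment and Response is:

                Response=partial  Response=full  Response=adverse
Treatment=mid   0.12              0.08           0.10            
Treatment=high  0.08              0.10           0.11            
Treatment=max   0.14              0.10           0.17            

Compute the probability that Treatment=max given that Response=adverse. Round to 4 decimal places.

0.4474

P(Response=adverse) = 0.10 + 0.11 + 0.17 = 0.38.
P(Treatment=max | Response=adverse) = 0.17/0.38 = 0.4474.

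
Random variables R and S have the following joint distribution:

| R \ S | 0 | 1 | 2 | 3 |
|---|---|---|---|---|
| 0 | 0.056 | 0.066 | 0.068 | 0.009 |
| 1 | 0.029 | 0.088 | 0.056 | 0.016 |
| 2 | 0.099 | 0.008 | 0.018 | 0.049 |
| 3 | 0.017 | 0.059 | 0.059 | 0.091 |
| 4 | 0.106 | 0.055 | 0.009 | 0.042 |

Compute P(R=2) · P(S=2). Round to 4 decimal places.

P(R=2) = 0.099 + 0.008 + 0.018 + 0.049 = 0.174.
P(S=2) = 0.068 + 0.056 + 0.018 + 0.059 + 0.009 = 0.210.
Product: 0.174 × 0.210 = 0.0365.

0.0365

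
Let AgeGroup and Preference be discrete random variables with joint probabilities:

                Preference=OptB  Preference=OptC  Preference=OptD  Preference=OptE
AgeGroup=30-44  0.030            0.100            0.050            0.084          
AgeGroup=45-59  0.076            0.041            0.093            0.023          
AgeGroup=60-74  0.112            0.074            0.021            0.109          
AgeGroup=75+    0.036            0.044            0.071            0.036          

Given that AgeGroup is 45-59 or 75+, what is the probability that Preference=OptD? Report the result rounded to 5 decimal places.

P(AgeGroup=45-59) = 0.076 + 0.041 + 0.093 + 0.023 = 0.233.
P(AgeGroup=75+) = 0.036 + 0.044 + 0.071 + 0.036 = 0.187.
P(AgeGroup ∈ {45-59, 75+}) = 0.233 + 0.187 = 0.420; P(Preference=OptD, AgeGroup ∈ {45-59, 75+}) = 0.093 + 0.071 = 0.164.
P(Preference=OptD | AgeGroup ∈ {45-59, 75+}) = 0.164/0.420 = 0.39048.

0.39048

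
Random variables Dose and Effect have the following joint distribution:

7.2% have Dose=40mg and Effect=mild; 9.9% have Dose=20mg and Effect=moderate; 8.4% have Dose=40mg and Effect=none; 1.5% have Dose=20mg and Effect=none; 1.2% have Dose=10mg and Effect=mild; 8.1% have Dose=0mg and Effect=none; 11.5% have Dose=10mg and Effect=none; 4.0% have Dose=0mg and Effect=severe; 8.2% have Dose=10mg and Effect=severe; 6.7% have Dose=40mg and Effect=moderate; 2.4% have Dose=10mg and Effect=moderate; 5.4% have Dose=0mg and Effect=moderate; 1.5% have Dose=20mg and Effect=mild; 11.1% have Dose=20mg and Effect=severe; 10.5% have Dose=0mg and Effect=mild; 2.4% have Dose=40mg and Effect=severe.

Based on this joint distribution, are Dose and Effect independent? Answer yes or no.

P(Dose=20mg) = 0.240 and P(Effect=none) = 0.295, so their product is 0.07080, but P(Dose=20mg, Effect=none) = 0.015. Since these differ, Dose and Effect are not independent.

no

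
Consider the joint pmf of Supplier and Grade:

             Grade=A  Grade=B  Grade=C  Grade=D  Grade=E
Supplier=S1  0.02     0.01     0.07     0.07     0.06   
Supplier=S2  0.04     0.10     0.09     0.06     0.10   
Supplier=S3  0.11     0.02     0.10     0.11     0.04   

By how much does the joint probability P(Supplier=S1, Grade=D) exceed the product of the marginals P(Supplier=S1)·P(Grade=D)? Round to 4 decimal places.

P(Supplier=S1) = 0.02 + 0.01 + 0.07 + 0.07 + 0.06 = 0.23.
P(Grade=D) = 0.07 + 0.06 + 0.11 = 0.24.
P(Supplier=S1, Grade=D) − P(Supplier=S1)P(Grade=D) = 0.07 − 0.23×0.24 = 0.0148.

0.0148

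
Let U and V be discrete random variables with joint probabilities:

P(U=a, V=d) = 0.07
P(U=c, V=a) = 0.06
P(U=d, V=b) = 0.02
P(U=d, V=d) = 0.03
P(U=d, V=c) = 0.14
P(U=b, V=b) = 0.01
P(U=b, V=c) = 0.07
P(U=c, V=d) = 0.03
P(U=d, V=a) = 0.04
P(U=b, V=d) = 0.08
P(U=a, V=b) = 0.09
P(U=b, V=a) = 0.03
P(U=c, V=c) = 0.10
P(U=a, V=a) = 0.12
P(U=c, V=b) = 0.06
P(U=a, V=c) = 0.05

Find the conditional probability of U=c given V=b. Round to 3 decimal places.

0.333

P(V=b) = 0.09 + 0.01 + 0.06 + 0.02 = 0.18.
P(U=c | V=b) = 0.06/0.18 = 0.333.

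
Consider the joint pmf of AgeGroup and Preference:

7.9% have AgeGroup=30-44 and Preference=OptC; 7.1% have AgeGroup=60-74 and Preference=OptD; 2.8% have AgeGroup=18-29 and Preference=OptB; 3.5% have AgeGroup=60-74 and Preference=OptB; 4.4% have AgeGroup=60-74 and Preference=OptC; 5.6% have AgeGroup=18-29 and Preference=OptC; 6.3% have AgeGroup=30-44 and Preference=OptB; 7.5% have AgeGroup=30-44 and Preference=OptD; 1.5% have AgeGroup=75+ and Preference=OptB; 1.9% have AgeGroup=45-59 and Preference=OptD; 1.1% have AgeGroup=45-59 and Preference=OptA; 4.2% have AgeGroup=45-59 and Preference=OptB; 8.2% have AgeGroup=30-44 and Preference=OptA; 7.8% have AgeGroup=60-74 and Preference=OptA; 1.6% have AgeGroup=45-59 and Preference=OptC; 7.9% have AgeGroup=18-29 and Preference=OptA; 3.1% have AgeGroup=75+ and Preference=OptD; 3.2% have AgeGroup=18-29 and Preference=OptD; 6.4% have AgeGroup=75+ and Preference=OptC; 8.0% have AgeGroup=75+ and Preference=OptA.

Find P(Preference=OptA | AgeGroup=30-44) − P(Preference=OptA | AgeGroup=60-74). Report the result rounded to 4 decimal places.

-0.0679

P(AgeGroup=30-44) = 0.082 + 0.063 + 0.079 + 0.075 = 0.299; P(Preference=OptA | AgeGroup=30-44) = 0.082/0.299 = 0.27425.
P(AgeGroup=60-74) = 0.078 + 0.035 + 0.044 + 0.071 = 0.228; P(Preference=OptA | AgeGroup=60-74) = 0.078/0.228 = 0.34211.
Difference = -0.0679.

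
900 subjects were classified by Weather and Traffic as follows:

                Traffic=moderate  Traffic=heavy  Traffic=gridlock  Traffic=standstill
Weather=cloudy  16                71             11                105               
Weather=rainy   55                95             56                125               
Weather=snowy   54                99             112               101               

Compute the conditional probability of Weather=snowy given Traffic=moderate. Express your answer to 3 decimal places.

0.432

Total with Traffic=moderate: 16 + 55 + 54 = 125.
P(Weather=snowy | Traffic=moderate) = 54/125 = 0.432.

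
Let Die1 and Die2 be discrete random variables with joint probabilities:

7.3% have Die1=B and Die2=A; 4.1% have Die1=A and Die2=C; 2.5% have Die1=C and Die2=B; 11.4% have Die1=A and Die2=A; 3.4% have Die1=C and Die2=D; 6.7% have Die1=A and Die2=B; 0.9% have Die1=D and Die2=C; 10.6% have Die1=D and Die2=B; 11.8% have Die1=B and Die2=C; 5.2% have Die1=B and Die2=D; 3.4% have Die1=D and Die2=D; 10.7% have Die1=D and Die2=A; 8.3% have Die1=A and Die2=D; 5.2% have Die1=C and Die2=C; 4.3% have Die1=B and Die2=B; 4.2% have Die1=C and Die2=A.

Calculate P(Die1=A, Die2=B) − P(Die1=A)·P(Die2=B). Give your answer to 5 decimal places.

-0.00651

P(Die1=A) = 0.114 + 0.067 + 0.041 + 0.083 = 0.305.
P(Die2=B) = 0.067 + 0.043 + 0.025 + 0.106 = 0.241.
P(Die1=A, Die2=B) − P(Die1=A)P(Die2=B) = 0.067 − 0.305×0.241 = -0.00651.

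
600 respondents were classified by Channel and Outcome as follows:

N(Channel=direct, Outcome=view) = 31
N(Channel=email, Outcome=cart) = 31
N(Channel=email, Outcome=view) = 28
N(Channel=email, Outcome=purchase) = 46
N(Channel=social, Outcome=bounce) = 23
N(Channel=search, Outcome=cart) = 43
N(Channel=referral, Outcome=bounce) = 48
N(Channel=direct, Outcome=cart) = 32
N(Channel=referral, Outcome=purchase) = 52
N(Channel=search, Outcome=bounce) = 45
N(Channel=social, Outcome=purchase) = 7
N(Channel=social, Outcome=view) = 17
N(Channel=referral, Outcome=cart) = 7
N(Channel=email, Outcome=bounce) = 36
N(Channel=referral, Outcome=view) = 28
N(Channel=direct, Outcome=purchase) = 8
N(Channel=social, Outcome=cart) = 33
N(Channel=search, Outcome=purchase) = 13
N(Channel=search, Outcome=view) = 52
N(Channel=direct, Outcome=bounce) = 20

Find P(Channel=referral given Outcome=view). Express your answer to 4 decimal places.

Total with Outcome=view: 28 + 52 + 17 + 31 + 28 = 156.
P(Channel=referral | Outcome=view) = 28/156 = 0.1795.

0.1795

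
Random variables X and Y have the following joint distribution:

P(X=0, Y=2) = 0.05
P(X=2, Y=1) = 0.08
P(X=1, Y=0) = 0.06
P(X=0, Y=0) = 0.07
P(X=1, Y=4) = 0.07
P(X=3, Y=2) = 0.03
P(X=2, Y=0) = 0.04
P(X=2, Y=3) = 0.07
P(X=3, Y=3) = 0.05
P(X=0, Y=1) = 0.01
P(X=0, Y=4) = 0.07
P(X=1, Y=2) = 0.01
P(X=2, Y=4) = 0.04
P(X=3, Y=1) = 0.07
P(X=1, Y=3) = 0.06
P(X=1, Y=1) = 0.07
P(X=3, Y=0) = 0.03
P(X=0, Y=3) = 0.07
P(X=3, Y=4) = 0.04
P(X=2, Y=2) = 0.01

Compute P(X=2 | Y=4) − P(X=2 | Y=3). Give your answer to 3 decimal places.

P(Y=4) = 0.07 + 0.07 + 0.04 + 0.04 = 0.22; P(X=2 | Y=4) = 0.04/0.22 = 0.1818.
P(Y=3) = 0.07 + 0.06 + 0.07 + 0.05 = 0.25; P(X=2 | Y=3) = 0.07/0.25 = 0.2800.
Difference = -0.098.

-0.098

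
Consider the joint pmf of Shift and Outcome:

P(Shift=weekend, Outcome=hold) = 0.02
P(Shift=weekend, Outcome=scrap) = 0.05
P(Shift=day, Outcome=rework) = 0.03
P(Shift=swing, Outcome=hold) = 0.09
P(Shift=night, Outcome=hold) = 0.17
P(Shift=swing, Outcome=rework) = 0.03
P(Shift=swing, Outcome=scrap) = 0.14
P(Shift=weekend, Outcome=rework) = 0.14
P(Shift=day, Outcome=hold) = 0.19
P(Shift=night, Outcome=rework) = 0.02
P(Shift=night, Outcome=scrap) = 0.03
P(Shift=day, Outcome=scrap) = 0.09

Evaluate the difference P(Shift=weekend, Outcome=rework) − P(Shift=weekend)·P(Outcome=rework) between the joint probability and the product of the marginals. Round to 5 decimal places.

0.09380

P(Shift=weekend) = 0.14 + 0.05 + 0.02 = 0.21.
P(Outcome=rework) = 0.03 + 0.03 + 0.02 + 0.14 = 0.22.
P(Shift=weekend, Outcome=rework) − P(Shift=weekend)P(Outcome=rework) = 0.14 − 0.21×0.22 = 0.09380.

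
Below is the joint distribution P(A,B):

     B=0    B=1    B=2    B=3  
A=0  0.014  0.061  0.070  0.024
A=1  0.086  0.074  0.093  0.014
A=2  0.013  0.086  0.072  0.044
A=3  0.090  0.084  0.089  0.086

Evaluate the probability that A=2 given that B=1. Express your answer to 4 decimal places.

0.2820

P(B=1) = 0.061 + 0.074 + 0.086 + 0.084 = 0.305.
P(A=2 | B=1) = 0.086/0.305 = 0.2820.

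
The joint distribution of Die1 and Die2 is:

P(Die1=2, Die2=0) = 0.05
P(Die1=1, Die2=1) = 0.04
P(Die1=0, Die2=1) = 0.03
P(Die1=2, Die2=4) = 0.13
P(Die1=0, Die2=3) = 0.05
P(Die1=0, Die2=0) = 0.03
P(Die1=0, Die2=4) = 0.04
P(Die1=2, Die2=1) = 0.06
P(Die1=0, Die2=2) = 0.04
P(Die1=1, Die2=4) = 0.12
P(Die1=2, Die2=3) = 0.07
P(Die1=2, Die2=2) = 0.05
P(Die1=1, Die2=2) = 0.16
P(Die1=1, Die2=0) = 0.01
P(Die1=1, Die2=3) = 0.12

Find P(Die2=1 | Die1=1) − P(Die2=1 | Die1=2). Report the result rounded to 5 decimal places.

-0.07778

P(Die1=1) = 0.01 + 0.04 + 0.16 + 0.12 + 0.12 = 0.45; P(Die2=1 | Die1=1) = 0.04/0.45 = 0.088889.
P(Die1=2) = 0.05 + 0.06 + 0.05 + 0.07 + 0.13 = 0.36; P(Die2=1 | Die1=2) = 0.06/0.36 = 0.166667.
Difference = -0.07778.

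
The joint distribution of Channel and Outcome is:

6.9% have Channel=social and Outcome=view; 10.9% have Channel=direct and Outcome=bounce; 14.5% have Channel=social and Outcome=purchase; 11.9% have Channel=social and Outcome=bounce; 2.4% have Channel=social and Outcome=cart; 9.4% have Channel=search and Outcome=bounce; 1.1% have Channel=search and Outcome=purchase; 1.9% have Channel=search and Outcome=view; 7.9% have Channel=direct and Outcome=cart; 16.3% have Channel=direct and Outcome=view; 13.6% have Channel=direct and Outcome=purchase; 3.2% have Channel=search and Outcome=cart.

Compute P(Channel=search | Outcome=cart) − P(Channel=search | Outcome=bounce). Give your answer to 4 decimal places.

-0.0549

P(Outcome=cart) = 0.032 + 0.024 + 0.079 = 0.135; P(Channel=search | Outcome=cart) = 0.032/0.135 = 0.23704.
P(Outcome=bounce) = 0.094 + 0.119 + 0.109 = 0.322; P(Channel=search | Outcome=bounce) = 0.094/0.322 = 0.29193.
Difference = -0.0549.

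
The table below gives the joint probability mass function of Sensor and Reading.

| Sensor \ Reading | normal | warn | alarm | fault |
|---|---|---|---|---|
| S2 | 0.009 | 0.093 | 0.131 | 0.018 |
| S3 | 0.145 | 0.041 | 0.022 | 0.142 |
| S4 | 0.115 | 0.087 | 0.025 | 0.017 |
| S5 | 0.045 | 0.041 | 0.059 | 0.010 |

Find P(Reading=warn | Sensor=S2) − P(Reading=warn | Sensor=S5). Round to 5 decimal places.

0.10600

P(Sensor=S2) = 0.009 + 0.093 + 0.131 + 0.018 = 0.251; P(Reading=warn | Sensor=S2) = 0.093/0.251 = 0.370518.
P(Sensor=S5) = 0.045 + 0.041 + 0.059 + 0.010 = 0.155; P(Reading=warn | Sensor=S5) = 0.041/0.155 = 0.264516.
Difference = 0.10600.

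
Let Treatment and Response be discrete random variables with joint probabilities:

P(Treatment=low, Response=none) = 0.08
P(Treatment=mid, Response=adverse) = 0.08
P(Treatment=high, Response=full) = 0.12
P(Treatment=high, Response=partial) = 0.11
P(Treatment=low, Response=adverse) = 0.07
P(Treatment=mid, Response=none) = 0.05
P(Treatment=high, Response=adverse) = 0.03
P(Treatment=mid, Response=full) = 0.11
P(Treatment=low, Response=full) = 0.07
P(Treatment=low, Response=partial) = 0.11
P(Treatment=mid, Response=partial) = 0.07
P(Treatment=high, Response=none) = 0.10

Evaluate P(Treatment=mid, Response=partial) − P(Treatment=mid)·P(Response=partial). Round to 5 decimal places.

-0.01990

P(Treatment=mid) = 0.05 + 0.07 + 0.11 + 0.08 = 0.31.
P(Response=partial) = 0.11 + 0.07 + 0.11 = 0.29.
P(Treatment=mid, Response=partial) − P(Treatment=mid)P(Response=partial) = 0.07 − 0.31×0.29 = -0.01990.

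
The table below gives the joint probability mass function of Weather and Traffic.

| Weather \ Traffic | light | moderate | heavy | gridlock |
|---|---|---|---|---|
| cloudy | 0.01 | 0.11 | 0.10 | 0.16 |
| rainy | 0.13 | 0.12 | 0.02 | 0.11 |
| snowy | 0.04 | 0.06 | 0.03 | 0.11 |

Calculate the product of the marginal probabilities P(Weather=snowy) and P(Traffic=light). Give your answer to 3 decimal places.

0.043

P(Weather=snowy) = 0.04 + 0.06 + 0.03 + 0.11 = 0.24.
P(Traffic=light) = 0.01 + 0.13 + 0.04 = 0.18.
Product: 0.24 × 0.18 = 0.043.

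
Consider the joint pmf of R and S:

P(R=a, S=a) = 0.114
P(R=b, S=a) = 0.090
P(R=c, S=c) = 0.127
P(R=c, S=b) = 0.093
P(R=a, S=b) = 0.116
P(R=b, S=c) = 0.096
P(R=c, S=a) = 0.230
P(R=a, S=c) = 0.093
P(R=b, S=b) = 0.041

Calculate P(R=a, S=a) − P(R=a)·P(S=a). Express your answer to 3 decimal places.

-0.026

P(R=a) = 0.114 + 0.116 + 0.093 = 0.323.
P(S=a) = 0.114 + 0.090 + 0.230 = 0.434.
P(R=a, S=a) − P(R=a)P(S=a) = 0.114 − 0.323×0.434 = -0.026.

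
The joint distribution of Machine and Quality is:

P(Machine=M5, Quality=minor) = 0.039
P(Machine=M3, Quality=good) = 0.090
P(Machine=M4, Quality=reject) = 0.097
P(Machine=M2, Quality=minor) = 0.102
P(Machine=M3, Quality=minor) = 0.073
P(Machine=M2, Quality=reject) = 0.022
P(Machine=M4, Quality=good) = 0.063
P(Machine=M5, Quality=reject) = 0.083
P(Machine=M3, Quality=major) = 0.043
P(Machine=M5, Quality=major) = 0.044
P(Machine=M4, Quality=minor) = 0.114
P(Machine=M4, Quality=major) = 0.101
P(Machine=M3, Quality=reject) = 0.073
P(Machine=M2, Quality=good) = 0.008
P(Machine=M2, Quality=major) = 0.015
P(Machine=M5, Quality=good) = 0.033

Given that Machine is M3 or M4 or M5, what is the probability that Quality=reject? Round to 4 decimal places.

P(Machine=M3) = 0.090 + 0.073 + 0.043 + 0.073 = 0.279.
P(Machine=M4) = 0.063 + 0.114 + 0.101 + 0.097 = 0.375.
P(Machine=M5) = 0.033 + 0.039 + 0.044 + 0.083 = 0.199.
P(Machine ∈ {M3, M4, M5}) = 0.279 + 0.375 + 0.199 = 0.853; P(Quality=reject, Machine ∈ {M3, M4, M5}) = 0.073 + 0.097 + 0.083 = 0.253.
P(Quality=reject | Machine ∈ {M3, M4, M5}) = 0.253/0.853 = 0.2966.

0.2966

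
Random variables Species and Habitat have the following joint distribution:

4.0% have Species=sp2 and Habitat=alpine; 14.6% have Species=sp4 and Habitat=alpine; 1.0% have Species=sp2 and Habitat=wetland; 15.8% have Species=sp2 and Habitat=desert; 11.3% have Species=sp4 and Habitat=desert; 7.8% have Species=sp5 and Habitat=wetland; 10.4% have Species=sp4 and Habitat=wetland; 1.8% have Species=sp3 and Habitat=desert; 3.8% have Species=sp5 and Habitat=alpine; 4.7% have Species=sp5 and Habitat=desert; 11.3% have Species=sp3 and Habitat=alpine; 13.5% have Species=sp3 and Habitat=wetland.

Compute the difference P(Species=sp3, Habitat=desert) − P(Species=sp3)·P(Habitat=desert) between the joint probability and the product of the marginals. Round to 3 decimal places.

P(Species=sp3) = 0.135 + 0.018 + 0.113 = 0.266.
P(Habitat=desert) = 0.158 + 0.018 + 0.113 + 0.047 = 0.336.
P(Species=sp3, Habitat=desert) − P(Species=sp3)P(Habitat=desert) = 0.018 − 0.266×0.336 = -0.071.

-0.071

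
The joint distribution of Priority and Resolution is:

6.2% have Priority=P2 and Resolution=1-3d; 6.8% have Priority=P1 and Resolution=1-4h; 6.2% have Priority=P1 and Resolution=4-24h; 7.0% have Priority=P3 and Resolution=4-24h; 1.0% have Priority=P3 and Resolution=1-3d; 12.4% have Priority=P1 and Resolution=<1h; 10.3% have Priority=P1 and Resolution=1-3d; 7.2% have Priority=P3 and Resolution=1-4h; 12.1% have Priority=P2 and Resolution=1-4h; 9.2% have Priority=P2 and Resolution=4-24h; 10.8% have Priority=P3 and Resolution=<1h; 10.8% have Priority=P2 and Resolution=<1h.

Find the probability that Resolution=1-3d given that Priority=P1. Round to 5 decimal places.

0.28852

P(Priority=P1) = 0.124 + 0.068 + 0.062 + 0.103 = 0.357.
P(Resolution=1-3d | Priority=P1) = 0.103/0.357 = 0.28852.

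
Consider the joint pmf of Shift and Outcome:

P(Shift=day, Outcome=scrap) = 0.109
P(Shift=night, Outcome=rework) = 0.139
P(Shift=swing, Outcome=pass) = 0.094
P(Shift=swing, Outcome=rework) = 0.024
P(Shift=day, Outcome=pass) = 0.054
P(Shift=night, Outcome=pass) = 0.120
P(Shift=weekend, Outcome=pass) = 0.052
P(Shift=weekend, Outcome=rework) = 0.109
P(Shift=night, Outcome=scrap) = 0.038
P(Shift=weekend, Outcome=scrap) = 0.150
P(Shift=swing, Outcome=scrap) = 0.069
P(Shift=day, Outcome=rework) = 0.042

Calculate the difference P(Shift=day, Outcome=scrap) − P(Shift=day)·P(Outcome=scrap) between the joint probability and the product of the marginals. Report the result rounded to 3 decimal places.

P(Shift=day) = 0.054 + 0.042 + 0.109 = 0.205.
P(Outcome=scrap) = 0.109 + 0.069 + 0.038 + 0.150 = 0.366.
P(Shift=day, Outcome=scrap) − P(Shift=day)P(Outcome=scrap) = 0.109 − 0.205×0.366 = 0.034.

0.034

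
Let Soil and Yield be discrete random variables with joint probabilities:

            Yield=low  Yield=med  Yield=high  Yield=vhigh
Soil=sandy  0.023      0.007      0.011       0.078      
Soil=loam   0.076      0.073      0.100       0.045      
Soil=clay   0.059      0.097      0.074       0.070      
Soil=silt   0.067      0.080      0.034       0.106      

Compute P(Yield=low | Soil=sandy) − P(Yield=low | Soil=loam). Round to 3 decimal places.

P(Soil=sandy) = 0.023 + 0.007 + 0.011 + 0.078 = 0.119; P(Yield=low | Soil=sandy) = 0.023/0.119 = 0.1933.
P(Soil=loam) = 0.076 + 0.073 + 0.100 + 0.045 = 0.294; P(Yield=low | Soil=loam) = 0.076/0.294 = 0.2585.
Difference = -0.065.

-0.065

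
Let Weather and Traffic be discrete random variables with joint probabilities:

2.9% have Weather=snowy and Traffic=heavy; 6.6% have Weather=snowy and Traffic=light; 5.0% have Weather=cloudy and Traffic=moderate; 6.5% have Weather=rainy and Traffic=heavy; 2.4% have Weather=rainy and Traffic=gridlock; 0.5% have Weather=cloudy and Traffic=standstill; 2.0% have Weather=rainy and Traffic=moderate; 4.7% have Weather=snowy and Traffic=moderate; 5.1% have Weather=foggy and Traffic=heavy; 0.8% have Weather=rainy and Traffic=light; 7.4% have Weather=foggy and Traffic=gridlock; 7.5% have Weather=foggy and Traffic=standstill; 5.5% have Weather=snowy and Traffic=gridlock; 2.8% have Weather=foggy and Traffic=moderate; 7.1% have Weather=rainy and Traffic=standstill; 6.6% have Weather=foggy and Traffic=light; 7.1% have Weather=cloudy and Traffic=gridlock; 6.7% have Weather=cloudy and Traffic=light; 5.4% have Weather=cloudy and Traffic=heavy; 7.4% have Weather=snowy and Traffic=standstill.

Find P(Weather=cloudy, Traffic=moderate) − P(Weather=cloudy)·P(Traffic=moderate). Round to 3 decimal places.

0.014

P(Weather=cloudy) = 0.067 + 0.050 + 0.054 + 0.071 + 0.005 = 0.247.
P(Traffic=moderate) = 0.050 + 0.020 + 0.047 + 0.028 = 0.145.
P(Weather=cloudy, Traffic=moderate) − P(Weather=cloudy)P(Traffic=moderate) = 0.050 − 0.247×0.145 = 0.014.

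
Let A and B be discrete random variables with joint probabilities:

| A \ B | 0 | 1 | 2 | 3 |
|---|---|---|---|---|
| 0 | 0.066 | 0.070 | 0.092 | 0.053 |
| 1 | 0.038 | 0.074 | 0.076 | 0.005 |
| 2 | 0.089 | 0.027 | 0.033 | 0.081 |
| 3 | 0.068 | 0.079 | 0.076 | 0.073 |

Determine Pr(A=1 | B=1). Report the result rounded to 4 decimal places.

P(B=1) = 0.070 + 0.074 + 0.027 + 0.079 = 0.250.
P(A=1 | B=1) = 0.074/0.250 = 0.2960.

0.2960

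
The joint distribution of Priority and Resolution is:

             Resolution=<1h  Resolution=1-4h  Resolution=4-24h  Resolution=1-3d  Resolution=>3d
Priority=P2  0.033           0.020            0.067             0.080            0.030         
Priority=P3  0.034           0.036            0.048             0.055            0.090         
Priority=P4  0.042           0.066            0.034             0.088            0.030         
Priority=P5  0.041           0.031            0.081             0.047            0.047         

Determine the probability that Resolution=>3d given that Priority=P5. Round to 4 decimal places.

P(Priority=P5) = 0.041 + 0.031 + 0.081 + 0.047 + 0.047 = 0.247.
P(Resolution=>3d | Priority=P5) = 0.047/0.247 = 0.1903.

0.1903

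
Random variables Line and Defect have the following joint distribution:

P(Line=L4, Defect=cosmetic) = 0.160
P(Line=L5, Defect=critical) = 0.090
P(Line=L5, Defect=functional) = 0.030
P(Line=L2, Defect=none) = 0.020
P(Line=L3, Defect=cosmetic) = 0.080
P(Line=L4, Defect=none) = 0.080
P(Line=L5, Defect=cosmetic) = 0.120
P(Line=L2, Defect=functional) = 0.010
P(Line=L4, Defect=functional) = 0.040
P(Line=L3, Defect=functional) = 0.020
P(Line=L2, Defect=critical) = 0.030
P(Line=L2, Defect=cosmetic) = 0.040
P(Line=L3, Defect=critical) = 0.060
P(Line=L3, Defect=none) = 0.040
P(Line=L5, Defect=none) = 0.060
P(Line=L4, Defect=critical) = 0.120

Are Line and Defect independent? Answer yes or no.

Every cell satisfies P(Line,Defect) = P(Line)·P(Defect). For instance P(Line=L4) = 0.400, P(Defect=functional) = 0.100, and 0.400×0.100 = 0.040 matches the joint entry. So Line and Defect are independent.

yes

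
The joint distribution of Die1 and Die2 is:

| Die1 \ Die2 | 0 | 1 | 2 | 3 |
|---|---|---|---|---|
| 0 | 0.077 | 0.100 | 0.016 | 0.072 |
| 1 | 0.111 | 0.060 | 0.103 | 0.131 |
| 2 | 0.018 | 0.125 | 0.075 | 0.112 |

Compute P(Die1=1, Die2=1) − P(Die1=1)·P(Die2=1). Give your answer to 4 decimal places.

P(Die1=1) = 0.111 + 0.060 + 0.103 + 0.131 = 0.405.
P(Die2=1) = 0.100 + 0.060 + 0.125 = 0.285.
P(Die1=1, Die2=1) − P(Die1=1)P(Die2=1) = 0.060 − 0.405×0.285 = -0.0554.

-0.0554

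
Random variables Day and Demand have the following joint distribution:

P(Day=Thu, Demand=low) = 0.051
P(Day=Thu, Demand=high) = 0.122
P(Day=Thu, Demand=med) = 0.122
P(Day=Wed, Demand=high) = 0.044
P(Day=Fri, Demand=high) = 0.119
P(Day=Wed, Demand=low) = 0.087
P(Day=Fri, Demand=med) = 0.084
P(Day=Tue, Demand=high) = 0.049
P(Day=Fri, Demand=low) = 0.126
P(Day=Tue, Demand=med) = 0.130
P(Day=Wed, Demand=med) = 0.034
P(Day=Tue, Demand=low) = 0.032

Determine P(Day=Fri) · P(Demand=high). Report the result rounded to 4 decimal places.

P(Day=Fri) = 0.126 + 0.084 + 0.119 = 0.329.
P(Demand=high) = 0.049 + 0.044 + 0.122 + 0.119 = 0.334.
Product: 0.329 × 0.334 = 0.1099.

0.1099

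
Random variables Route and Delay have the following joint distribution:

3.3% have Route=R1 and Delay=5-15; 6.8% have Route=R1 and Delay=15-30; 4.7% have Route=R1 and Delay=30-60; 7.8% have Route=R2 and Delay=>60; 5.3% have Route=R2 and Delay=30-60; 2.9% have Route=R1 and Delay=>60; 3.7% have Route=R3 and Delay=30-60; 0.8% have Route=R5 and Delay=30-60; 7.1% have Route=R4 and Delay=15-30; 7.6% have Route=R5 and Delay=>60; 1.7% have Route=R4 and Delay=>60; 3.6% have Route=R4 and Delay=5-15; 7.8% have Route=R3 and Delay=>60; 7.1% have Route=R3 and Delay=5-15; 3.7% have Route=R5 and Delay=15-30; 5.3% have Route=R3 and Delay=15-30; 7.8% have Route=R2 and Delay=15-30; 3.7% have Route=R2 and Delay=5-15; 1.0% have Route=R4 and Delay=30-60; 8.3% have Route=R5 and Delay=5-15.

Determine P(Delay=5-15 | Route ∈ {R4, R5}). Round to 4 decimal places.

P(Route=R4) = 0.036 + 0.071 + 0.010 + 0.017 = 0.134.
P(Route=R5) = 0.083 + 0.037 + 0.008 + 0.076 = 0.204.
P(Route ∈ {R4, R5}) = 0.134 + 0.204 = 0.338; P(Delay=5-15, Route ∈ {R4, R5}) = 0.036 + 0.083 = 0.119.
P(Delay=5-15 | Route ∈ {R4, R5}) = 0.119/0.338 = 0.3521.

0.3521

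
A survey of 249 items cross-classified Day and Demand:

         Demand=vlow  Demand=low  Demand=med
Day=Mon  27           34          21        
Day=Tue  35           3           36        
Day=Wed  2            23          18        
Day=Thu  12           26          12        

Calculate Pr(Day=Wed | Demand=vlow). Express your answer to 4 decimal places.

0.0263

Total with Demand=vlow: 27 + 35 + 2 + 12 = 76.
P(Day=Wed | Demand=vlow) = 2/76 = 0.0263.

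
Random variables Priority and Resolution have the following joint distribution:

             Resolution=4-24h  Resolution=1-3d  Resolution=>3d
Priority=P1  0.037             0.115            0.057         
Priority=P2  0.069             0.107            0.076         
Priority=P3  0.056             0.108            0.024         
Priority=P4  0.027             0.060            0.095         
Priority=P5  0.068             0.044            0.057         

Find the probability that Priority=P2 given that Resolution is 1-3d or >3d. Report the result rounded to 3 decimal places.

0.246

P(Resolution=1-3d) = 0.115 + 0.107 + 0.108 + 0.060 + 0.044 = 0.434.
P(Resolution=>3d) = 0.057 + 0.076 + 0.024 + 0.095 + 0.057 = 0.309.
P(Resolution ∈ {1-3d, >3d}) = 0.434 + 0.309 = 0.743; P(Priority=P2, Resolution ∈ {1-3d, >3d}) = 0.107 + 0.076 = 0.183.
P(Priority=P2 | Resolution ∈ {1-3d, >3d}) = 0.183/0.743 = 0.246.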